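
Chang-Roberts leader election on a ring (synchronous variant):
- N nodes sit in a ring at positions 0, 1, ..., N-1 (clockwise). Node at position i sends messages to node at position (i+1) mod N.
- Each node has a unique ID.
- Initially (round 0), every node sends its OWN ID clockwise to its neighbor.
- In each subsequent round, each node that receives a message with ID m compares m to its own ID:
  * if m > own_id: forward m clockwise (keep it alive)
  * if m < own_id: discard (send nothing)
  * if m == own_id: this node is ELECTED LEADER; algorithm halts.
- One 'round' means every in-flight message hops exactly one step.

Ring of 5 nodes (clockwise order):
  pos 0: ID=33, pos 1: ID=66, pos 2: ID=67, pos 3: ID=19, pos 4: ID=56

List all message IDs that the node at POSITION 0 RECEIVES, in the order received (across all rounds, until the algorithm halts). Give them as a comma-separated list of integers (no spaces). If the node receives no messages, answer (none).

Answer: 56,67

Derivation:
Round 1: pos1(id66) recv 33: drop; pos2(id67) recv 66: drop; pos3(id19) recv 67: fwd; pos4(id56) recv 19: drop; pos0(id33) recv 56: fwd
Round 2: pos4(id56) recv 67: fwd; pos1(id66) recv 56: drop
Round 3: pos0(id33) recv 67: fwd
Round 4: pos1(id66) recv 67: fwd
Round 5: pos2(id67) recv 67: ELECTED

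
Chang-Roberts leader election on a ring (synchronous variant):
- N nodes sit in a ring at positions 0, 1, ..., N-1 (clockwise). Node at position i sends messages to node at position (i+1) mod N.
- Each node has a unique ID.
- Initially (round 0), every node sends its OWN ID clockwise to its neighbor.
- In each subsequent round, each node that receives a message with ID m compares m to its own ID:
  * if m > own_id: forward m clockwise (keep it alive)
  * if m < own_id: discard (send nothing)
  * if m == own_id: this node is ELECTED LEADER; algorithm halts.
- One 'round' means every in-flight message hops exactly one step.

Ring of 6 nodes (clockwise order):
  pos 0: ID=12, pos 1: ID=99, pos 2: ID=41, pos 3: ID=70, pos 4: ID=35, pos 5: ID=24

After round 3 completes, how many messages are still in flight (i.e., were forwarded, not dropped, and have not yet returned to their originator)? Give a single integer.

Round 1: pos1(id99) recv 12: drop; pos2(id41) recv 99: fwd; pos3(id70) recv 41: drop; pos4(id35) recv 70: fwd; pos5(id24) recv 35: fwd; pos0(id12) recv 24: fwd
Round 2: pos3(id70) recv 99: fwd; pos5(id24) recv 70: fwd; pos0(id12) recv 35: fwd; pos1(id99) recv 24: drop
Round 3: pos4(id35) recv 99: fwd; pos0(id12) recv 70: fwd; pos1(id99) recv 35: drop
After round 3: 2 messages still in flight

Answer: 2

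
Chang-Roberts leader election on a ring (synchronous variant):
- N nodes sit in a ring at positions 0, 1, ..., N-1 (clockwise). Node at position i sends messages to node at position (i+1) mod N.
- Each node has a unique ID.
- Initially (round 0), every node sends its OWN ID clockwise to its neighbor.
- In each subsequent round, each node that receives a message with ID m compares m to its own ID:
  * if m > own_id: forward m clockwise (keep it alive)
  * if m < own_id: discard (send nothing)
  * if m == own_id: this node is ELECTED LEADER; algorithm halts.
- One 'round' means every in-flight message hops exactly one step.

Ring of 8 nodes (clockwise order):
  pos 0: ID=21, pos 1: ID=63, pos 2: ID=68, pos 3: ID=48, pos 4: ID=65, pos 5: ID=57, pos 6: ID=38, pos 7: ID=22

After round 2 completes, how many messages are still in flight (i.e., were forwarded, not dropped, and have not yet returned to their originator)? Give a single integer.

Answer: 4

Derivation:
Round 1: pos1(id63) recv 21: drop; pos2(id68) recv 63: drop; pos3(id48) recv 68: fwd; pos4(id65) recv 48: drop; pos5(id57) recv 65: fwd; pos6(id38) recv 57: fwd; pos7(id22) recv 38: fwd; pos0(id21) recv 22: fwd
Round 2: pos4(id65) recv 68: fwd; pos6(id38) recv 65: fwd; pos7(id22) recv 57: fwd; pos0(id21) recv 38: fwd; pos1(id63) recv 22: drop
After round 2: 4 messages still in flight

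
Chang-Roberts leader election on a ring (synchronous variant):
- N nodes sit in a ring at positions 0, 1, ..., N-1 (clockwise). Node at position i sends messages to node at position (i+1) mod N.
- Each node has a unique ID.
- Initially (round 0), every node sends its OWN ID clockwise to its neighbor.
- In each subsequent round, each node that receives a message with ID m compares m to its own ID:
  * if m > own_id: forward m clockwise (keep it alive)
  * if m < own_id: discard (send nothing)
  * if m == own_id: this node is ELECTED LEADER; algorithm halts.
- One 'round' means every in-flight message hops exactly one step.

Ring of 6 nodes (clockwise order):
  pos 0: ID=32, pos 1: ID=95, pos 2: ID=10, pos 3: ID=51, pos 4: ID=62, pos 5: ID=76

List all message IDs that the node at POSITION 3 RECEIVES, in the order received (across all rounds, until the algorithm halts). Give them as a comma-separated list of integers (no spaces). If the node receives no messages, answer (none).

Answer: 10,95

Derivation:
Round 1: pos1(id95) recv 32: drop; pos2(id10) recv 95: fwd; pos3(id51) recv 10: drop; pos4(id62) recv 51: drop; pos5(id76) recv 62: drop; pos0(id32) recv 76: fwd
Round 2: pos3(id51) recv 95: fwd; pos1(id95) recv 76: drop
Round 3: pos4(id62) recv 95: fwd
Round 4: pos5(id76) recv 95: fwd
Round 5: pos0(id32) recv 95: fwd
Round 6: pos1(id95) recv 95: ELECTED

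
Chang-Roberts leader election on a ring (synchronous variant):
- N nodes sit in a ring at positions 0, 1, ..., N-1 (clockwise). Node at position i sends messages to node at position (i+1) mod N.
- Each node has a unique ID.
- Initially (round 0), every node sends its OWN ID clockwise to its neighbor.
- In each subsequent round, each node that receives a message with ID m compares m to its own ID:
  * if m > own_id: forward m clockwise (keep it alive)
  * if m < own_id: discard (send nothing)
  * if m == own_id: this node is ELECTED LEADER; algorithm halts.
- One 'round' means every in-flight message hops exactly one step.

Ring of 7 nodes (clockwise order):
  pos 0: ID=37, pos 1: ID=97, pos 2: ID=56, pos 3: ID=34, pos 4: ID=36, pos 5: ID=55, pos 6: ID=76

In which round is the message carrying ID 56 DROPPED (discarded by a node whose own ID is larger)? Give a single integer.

Round 1: pos1(id97) recv 37: drop; pos2(id56) recv 97: fwd; pos3(id34) recv 56: fwd; pos4(id36) recv 34: drop; pos5(id55) recv 36: drop; pos6(id76) recv 55: drop; pos0(id37) recv 76: fwd
Round 2: pos3(id34) recv 97: fwd; pos4(id36) recv 56: fwd; pos1(id97) recv 76: drop
Round 3: pos4(id36) recv 97: fwd; pos5(id55) recv 56: fwd
Round 4: pos5(id55) recv 97: fwd; pos6(id76) recv 56: drop
Round 5: pos6(id76) recv 97: fwd
Round 6: pos0(id37) recv 97: fwd
Round 7: pos1(id97) recv 97: ELECTED
Message ID 56 originates at pos 2; dropped at pos 6 in round 4

Answer: 4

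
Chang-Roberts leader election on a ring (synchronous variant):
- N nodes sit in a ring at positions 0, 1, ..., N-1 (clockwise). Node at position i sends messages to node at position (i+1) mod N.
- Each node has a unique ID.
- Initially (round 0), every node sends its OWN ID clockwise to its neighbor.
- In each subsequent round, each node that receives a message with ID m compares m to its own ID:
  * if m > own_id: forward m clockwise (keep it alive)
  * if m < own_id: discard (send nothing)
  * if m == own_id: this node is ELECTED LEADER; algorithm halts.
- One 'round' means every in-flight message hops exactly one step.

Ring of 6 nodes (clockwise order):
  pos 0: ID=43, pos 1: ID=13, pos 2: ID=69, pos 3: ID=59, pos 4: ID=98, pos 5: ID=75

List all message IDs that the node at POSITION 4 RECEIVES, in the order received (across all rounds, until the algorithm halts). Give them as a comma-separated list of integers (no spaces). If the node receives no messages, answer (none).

Answer: 59,69,75,98

Derivation:
Round 1: pos1(id13) recv 43: fwd; pos2(id69) recv 13: drop; pos3(id59) recv 69: fwd; pos4(id98) recv 59: drop; pos5(id75) recv 98: fwd; pos0(id43) recv 75: fwd
Round 2: pos2(id69) recv 43: drop; pos4(id98) recv 69: drop; pos0(id43) recv 98: fwd; pos1(id13) recv 75: fwd
Round 3: pos1(id13) recv 98: fwd; pos2(id69) recv 75: fwd
Round 4: pos2(id69) recv 98: fwd; pos3(id59) recv 75: fwd
Round 5: pos3(id59) recv 98: fwd; pos4(id98) recv 75: drop
Round 6: pos4(id98) recv 98: ELECTED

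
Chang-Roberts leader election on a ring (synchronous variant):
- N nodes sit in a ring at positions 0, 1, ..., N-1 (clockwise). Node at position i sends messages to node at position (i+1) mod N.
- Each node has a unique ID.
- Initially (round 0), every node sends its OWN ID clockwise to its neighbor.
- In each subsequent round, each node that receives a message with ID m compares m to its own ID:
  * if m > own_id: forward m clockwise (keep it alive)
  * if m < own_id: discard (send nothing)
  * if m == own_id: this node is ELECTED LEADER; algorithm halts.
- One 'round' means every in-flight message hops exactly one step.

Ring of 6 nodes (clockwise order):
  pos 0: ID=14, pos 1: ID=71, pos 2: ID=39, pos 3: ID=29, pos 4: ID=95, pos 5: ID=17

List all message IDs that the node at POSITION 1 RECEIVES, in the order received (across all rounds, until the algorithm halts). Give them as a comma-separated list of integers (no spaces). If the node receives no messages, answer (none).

Round 1: pos1(id71) recv 14: drop; pos2(id39) recv 71: fwd; pos3(id29) recv 39: fwd; pos4(id95) recv 29: drop; pos5(id17) recv 95: fwd; pos0(id14) recv 17: fwd
Round 2: pos3(id29) recv 71: fwd; pos4(id95) recv 39: drop; pos0(id14) recv 95: fwd; pos1(id71) recv 17: drop
Round 3: pos4(id95) recv 71: drop; pos1(id71) recv 95: fwd
Round 4: pos2(id39) recv 95: fwd
Round 5: pos3(id29) recv 95: fwd
Round 6: pos4(id95) recv 95: ELECTED

Answer: 14,17,95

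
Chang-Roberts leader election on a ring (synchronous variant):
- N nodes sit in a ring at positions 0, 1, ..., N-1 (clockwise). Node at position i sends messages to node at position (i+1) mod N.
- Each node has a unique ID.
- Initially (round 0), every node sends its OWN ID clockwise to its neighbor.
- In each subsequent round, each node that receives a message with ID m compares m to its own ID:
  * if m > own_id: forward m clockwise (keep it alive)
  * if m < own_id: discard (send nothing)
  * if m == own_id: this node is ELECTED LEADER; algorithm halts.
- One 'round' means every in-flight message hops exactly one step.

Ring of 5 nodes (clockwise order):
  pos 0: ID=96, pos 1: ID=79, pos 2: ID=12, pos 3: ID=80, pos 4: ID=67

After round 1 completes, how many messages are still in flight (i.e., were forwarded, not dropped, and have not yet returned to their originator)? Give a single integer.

Answer: 3

Derivation:
Round 1: pos1(id79) recv 96: fwd; pos2(id12) recv 79: fwd; pos3(id80) recv 12: drop; pos4(id67) recv 80: fwd; pos0(id96) recv 67: drop
After round 1: 3 messages still in flight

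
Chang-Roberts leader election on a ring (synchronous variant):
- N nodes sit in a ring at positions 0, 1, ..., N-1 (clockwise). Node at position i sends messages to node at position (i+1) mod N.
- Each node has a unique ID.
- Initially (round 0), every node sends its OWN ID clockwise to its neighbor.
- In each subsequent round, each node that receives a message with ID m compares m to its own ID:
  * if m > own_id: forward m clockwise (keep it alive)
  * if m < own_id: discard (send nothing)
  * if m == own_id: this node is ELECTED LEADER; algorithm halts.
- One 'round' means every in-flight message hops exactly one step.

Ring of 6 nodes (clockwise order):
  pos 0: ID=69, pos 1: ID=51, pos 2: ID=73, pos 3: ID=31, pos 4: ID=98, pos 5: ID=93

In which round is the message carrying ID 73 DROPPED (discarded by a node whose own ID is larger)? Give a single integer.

Answer: 2

Derivation:
Round 1: pos1(id51) recv 69: fwd; pos2(id73) recv 51: drop; pos3(id31) recv 73: fwd; pos4(id98) recv 31: drop; pos5(id93) recv 98: fwd; pos0(id69) recv 93: fwd
Round 2: pos2(id73) recv 69: drop; pos4(id98) recv 73: drop; pos0(id69) recv 98: fwd; pos1(id51) recv 93: fwd
Round 3: pos1(id51) recv 98: fwd; pos2(id73) recv 93: fwd
Round 4: pos2(id73) recv 98: fwd; pos3(id31) recv 93: fwd
Round 5: pos3(id31) recv 98: fwd; pos4(id98) recv 93: drop
Round 6: pos4(id98) recv 98: ELECTED
Message ID 73 originates at pos 2; dropped at pos 4 in round 2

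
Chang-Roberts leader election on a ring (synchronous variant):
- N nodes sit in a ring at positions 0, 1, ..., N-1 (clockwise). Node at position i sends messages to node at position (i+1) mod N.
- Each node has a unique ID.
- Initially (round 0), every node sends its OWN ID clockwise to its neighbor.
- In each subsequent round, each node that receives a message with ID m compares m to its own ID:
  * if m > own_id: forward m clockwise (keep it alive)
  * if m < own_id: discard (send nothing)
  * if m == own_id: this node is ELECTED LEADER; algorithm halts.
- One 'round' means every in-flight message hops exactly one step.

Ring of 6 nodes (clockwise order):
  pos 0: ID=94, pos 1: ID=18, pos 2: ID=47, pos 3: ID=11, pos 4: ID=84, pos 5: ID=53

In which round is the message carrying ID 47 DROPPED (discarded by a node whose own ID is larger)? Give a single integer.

Round 1: pos1(id18) recv 94: fwd; pos2(id47) recv 18: drop; pos3(id11) recv 47: fwd; pos4(id84) recv 11: drop; pos5(id53) recv 84: fwd; pos0(id94) recv 53: drop
Round 2: pos2(id47) recv 94: fwd; pos4(id84) recv 47: drop; pos0(id94) recv 84: drop
Round 3: pos3(id11) recv 94: fwd
Round 4: pos4(id84) recv 94: fwd
Round 5: pos5(id53) recv 94: fwd
Round 6: pos0(id94) recv 94: ELECTED
Message ID 47 originates at pos 2; dropped at pos 4 in round 2

Answer: 2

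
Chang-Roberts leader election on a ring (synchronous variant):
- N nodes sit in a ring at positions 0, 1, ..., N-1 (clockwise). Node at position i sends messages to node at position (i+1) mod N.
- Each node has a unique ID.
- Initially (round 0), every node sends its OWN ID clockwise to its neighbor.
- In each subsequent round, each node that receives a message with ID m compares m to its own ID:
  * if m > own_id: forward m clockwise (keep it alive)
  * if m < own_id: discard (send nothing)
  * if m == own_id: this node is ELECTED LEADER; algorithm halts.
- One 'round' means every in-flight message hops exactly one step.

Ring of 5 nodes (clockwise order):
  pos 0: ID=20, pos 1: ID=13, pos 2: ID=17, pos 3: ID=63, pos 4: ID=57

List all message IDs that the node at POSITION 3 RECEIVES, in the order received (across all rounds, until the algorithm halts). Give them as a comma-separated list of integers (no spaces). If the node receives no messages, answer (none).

Round 1: pos1(id13) recv 20: fwd; pos2(id17) recv 13: drop; pos3(id63) recv 17: drop; pos4(id57) recv 63: fwd; pos0(id20) recv 57: fwd
Round 2: pos2(id17) recv 20: fwd; pos0(id20) recv 63: fwd; pos1(id13) recv 57: fwd
Round 3: pos3(id63) recv 20: drop; pos1(id13) recv 63: fwd; pos2(id17) recv 57: fwd
Round 4: pos2(id17) recv 63: fwd; pos3(id63) recv 57: drop
Round 5: pos3(id63) recv 63: ELECTED

Answer: 17,20,57,63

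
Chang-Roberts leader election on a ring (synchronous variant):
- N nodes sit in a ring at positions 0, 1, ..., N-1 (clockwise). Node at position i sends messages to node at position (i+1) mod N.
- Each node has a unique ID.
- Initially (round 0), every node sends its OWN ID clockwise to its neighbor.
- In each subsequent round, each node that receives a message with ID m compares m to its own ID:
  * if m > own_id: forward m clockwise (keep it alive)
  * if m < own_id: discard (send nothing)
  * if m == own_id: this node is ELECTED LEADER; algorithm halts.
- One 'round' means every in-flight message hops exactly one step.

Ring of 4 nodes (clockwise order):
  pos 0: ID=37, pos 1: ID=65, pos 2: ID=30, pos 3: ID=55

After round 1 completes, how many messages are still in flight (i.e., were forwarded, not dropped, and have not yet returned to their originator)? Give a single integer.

Round 1: pos1(id65) recv 37: drop; pos2(id30) recv 65: fwd; pos3(id55) recv 30: drop; pos0(id37) recv 55: fwd
After round 1: 2 messages still in flight

Answer: 2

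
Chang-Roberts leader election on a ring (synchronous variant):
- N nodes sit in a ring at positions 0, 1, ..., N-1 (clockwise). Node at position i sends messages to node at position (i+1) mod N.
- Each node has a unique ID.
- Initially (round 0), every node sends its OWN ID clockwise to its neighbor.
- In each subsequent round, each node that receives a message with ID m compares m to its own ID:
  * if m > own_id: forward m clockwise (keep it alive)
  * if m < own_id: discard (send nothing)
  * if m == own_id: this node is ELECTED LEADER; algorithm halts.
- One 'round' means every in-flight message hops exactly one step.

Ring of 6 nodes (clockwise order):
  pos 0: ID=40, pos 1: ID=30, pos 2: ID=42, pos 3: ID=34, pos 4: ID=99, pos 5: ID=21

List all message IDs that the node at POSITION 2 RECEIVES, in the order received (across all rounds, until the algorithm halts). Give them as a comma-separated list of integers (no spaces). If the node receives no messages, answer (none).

Answer: 30,40,99

Derivation:
Round 1: pos1(id30) recv 40: fwd; pos2(id42) recv 30: drop; pos3(id34) recv 42: fwd; pos4(id99) recv 34: drop; pos5(id21) recv 99: fwd; pos0(id40) recv 21: drop
Round 2: pos2(id42) recv 40: drop; pos4(id99) recv 42: drop; pos0(id40) recv 99: fwd
Round 3: pos1(id30) recv 99: fwd
Round 4: pos2(id42) recv 99: fwd
Round 5: pos3(id34) recv 99: fwd
Round 6: pos4(id99) recv 99: ELECTED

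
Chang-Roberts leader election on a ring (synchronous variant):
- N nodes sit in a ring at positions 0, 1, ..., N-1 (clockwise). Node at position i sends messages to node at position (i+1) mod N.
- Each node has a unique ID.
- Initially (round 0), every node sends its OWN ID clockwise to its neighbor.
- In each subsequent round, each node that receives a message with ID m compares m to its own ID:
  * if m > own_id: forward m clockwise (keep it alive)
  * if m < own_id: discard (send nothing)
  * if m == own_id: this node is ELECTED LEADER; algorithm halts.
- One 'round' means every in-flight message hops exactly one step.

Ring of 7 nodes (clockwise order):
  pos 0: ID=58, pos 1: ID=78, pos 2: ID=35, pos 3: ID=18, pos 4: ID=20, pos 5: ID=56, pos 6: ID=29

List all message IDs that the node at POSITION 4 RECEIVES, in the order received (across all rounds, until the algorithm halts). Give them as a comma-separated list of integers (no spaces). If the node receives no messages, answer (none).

Answer: 18,35,78

Derivation:
Round 1: pos1(id78) recv 58: drop; pos2(id35) recv 78: fwd; pos3(id18) recv 35: fwd; pos4(id20) recv 18: drop; pos5(id56) recv 20: drop; pos6(id29) recv 56: fwd; pos0(id58) recv 29: drop
Round 2: pos3(id18) recv 78: fwd; pos4(id20) recv 35: fwd; pos0(id58) recv 56: drop
Round 3: pos4(id20) recv 78: fwd; pos5(id56) recv 35: drop
Round 4: pos5(id56) recv 78: fwd
Round 5: pos6(id29) recv 78: fwd
Round 6: pos0(id58) recv 78: fwd
Round 7: pos1(id78) recv 78: ELECTED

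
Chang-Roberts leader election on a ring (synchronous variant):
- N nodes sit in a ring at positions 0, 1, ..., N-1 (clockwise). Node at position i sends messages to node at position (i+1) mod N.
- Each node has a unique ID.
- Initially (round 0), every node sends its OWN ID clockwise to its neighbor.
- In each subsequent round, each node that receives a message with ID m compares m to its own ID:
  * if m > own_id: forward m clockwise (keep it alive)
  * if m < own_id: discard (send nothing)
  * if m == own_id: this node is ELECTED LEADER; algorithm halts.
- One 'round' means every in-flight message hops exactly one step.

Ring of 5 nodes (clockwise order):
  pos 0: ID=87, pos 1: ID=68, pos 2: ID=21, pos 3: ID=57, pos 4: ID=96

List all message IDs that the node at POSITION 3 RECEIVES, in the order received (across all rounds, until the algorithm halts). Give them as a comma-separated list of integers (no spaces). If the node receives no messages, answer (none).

Round 1: pos1(id68) recv 87: fwd; pos2(id21) recv 68: fwd; pos3(id57) recv 21: drop; pos4(id96) recv 57: drop; pos0(id87) recv 96: fwd
Round 2: pos2(id21) recv 87: fwd; pos3(id57) recv 68: fwd; pos1(id68) recv 96: fwd
Round 3: pos3(id57) recv 87: fwd; pos4(id96) recv 68: drop; pos2(id21) recv 96: fwd
Round 4: pos4(id96) recv 87: drop; pos3(id57) recv 96: fwd
Round 5: pos4(id96) recv 96: ELECTED

Answer: 21,68,87,96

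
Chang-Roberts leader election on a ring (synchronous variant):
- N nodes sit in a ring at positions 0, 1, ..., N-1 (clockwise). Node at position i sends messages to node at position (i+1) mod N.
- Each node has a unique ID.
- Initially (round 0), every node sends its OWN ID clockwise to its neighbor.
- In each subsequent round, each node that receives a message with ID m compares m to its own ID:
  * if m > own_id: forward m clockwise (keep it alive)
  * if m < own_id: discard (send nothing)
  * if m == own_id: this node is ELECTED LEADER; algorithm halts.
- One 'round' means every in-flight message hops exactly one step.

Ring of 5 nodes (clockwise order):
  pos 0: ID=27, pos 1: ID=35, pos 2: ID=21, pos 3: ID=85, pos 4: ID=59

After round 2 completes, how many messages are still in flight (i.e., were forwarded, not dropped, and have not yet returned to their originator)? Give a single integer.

Round 1: pos1(id35) recv 27: drop; pos2(id21) recv 35: fwd; pos3(id85) recv 21: drop; pos4(id59) recv 85: fwd; pos0(id27) recv 59: fwd
Round 2: pos3(id85) recv 35: drop; pos0(id27) recv 85: fwd; pos1(id35) recv 59: fwd
After round 2: 2 messages still in flight

Answer: 2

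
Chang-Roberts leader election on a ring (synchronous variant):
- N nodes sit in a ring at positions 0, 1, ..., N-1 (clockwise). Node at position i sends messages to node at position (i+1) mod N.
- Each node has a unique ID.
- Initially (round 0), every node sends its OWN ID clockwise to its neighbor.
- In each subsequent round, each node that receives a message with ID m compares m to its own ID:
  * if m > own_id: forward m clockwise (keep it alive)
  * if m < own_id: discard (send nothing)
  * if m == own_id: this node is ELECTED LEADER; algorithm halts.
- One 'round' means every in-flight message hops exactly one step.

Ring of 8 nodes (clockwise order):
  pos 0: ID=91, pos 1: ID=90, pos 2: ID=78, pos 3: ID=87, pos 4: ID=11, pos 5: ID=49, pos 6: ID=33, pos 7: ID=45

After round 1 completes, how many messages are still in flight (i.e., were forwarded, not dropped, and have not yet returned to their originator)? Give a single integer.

Round 1: pos1(id90) recv 91: fwd; pos2(id78) recv 90: fwd; pos3(id87) recv 78: drop; pos4(id11) recv 87: fwd; pos5(id49) recv 11: drop; pos6(id33) recv 49: fwd; pos7(id45) recv 33: drop; pos0(id91) recv 45: drop
After round 1: 4 messages still in flight

Answer: 4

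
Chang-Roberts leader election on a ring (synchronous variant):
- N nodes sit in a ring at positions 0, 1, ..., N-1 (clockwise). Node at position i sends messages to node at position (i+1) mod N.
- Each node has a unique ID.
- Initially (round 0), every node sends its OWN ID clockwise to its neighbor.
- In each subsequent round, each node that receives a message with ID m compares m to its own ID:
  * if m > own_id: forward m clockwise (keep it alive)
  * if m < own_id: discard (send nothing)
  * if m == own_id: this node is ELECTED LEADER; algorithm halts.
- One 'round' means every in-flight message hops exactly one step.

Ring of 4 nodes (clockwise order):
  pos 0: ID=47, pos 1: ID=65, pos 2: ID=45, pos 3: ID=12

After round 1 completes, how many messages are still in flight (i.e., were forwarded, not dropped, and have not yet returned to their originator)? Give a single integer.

Round 1: pos1(id65) recv 47: drop; pos2(id45) recv 65: fwd; pos3(id12) recv 45: fwd; pos0(id47) recv 12: drop
After round 1: 2 messages still in flight

Answer: 2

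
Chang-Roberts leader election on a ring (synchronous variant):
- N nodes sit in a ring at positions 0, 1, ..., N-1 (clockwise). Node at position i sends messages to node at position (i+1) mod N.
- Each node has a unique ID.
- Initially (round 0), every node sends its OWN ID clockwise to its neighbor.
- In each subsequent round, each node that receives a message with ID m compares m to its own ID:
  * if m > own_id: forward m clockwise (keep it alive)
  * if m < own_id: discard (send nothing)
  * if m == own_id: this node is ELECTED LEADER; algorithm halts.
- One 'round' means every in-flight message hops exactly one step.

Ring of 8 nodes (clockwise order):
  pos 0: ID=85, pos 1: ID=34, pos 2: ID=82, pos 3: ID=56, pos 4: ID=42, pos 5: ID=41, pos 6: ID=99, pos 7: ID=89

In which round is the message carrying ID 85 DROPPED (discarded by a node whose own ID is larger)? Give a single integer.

Round 1: pos1(id34) recv 85: fwd; pos2(id82) recv 34: drop; pos3(id56) recv 82: fwd; pos4(id42) recv 56: fwd; pos5(id41) recv 42: fwd; pos6(id99) recv 41: drop; pos7(id89) recv 99: fwd; pos0(id85) recv 89: fwd
Round 2: pos2(id82) recv 85: fwd; pos4(id42) recv 82: fwd; pos5(id41) recv 56: fwd; pos6(id99) recv 42: drop; pos0(id85) recv 99: fwd; pos1(id34) recv 89: fwd
Round 3: pos3(id56) recv 85: fwd; pos5(id41) recv 82: fwd; pos6(id99) recv 56: drop; pos1(id34) recv 99: fwd; pos2(id82) recv 89: fwd
Round 4: pos4(id42) recv 85: fwd; pos6(id99) recv 82: drop; pos2(id82) recv 99: fwd; pos3(id56) recv 89: fwd
Round 5: pos5(id41) recv 85: fwd; pos3(id56) recv 99: fwd; pos4(id42) recv 89: fwd
Round 6: pos6(id99) recv 85: drop; pos4(id42) recv 99: fwd; pos5(id41) recv 89: fwd
Round 7: pos5(id41) recv 99: fwd; pos6(id99) recv 89: drop
Round 8: pos6(id99) recv 99: ELECTED
Message ID 85 originates at pos 0; dropped at pos 6 in round 6

Answer: 6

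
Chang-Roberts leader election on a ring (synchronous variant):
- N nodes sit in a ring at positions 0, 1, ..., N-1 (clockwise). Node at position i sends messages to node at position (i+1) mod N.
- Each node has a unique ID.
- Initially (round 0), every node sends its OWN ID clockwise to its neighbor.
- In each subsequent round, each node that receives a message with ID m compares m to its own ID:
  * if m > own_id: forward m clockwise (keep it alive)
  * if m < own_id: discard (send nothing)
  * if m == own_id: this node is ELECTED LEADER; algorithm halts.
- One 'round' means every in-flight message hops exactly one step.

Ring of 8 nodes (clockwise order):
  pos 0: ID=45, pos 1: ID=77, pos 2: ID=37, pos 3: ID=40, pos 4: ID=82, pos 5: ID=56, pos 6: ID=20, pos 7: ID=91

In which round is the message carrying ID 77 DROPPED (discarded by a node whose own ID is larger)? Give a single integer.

Answer: 3

Derivation:
Round 1: pos1(id77) recv 45: drop; pos2(id37) recv 77: fwd; pos3(id40) recv 37: drop; pos4(id82) recv 40: drop; pos5(id56) recv 82: fwd; pos6(id20) recv 56: fwd; pos7(id91) recv 20: drop; pos0(id45) recv 91: fwd
Round 2: pos3(id40) recv 77: fwd; pos6(id20) recv 82: fwd; pos7(id91) recv 56: drop; pos1(id77) recv 91: fwd
Round 3: pos4(id82) recv 77: drop; pos7(id91) recv 82: drop; pos2(id37) recv 91: fwd
Round 4: pos3(id40) recv 91: fwd
Round 5: pos4(id82) recv 91: fwd
Round 6: pos5(id56) recv 91: fwd
Round 7: pos6(id20) recv 91: fwd
Round 8: pos7(id91) recv 91: ELECTED
Message ID 77 originates at pos 1; dropped at pos 4 in round 3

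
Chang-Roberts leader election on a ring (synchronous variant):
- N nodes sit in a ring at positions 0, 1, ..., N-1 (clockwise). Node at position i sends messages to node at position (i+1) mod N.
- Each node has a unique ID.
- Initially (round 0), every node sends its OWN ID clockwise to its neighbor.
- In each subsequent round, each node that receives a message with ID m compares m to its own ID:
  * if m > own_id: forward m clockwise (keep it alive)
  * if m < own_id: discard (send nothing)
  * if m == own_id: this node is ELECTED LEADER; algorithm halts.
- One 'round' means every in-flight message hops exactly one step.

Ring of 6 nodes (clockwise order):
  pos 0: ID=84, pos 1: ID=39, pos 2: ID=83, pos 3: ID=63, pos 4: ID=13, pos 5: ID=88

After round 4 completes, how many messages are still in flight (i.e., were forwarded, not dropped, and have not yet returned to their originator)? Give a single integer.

Round 1: pos1(id39) recv 84: fwd; pos2(id83) recv 39: drop; pos3(id63) recv 83: fwd; pos4(id13) recv 63: fwd; pos5(id88) recv 13: drop; pos0(id84) recv 88: fwd
Round 2: pos2(id83) recv 84: fwd; pos4(id13) recv 83: fwd; pos5(id88) recv 63: drop; pos1(id39) recv 88: fwd
Round 3: pos3(id63) recv 84: fwd; pos5(id88) recv 83: drop; pos2(id83) recv 88: fwd
Round 4: pos4(id13) recv 84: fwd; pos3(id63) recv 88: fwd
After round 4: 2 messages still in flight

Answer: 2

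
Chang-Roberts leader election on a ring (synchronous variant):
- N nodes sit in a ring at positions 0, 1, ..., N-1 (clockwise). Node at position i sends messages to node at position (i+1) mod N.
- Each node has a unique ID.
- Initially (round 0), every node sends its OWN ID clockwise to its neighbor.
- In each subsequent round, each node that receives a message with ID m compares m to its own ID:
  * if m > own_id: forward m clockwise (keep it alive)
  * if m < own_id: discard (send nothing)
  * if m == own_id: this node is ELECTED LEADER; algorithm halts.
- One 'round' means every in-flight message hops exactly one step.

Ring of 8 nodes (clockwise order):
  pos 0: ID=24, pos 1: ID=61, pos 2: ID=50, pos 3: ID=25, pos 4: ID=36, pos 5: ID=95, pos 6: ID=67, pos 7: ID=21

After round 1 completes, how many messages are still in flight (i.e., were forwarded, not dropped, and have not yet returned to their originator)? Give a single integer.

Answer: 4

Derivation:
Round 1: pos1(id61) recv 24: drop; pos2(id50) recv 61: fwd; pos3(id25) recv 50: fwd; pos4(id36) recv 25: drop; pos5(id95) recv 36: drop; pos6(id67) recv 95: fwd; pos7(id21) recv 67: fwd; pos0(id24) recv 21: drop
After round 1: 4 messages still in flight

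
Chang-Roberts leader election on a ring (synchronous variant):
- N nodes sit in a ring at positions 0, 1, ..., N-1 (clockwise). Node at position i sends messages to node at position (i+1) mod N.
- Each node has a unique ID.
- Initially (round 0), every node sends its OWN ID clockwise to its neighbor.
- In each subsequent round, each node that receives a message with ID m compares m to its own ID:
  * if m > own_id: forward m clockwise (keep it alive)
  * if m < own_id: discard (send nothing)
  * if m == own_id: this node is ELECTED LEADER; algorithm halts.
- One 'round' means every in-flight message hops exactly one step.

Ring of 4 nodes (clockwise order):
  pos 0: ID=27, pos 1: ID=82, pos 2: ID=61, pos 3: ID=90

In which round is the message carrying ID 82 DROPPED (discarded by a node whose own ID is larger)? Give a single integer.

Answer: 2

Derivation:
Round 1: pos1(id82) recv 27: drop; pos2(id61) recv 82: fwd; pos3(id90) recv 61: drop; pos0(id27) recv 90: fwd
Round 2: pos3(id90) recv 82: drop; pos1(id82) recv 90: fwd
Round 3: pos2(id61) recv 90: fwd
Round 4: pos3(id90) recv 90: ELECTED
Message ID 82 originates at pos 1; dropped at pos 3 in round 2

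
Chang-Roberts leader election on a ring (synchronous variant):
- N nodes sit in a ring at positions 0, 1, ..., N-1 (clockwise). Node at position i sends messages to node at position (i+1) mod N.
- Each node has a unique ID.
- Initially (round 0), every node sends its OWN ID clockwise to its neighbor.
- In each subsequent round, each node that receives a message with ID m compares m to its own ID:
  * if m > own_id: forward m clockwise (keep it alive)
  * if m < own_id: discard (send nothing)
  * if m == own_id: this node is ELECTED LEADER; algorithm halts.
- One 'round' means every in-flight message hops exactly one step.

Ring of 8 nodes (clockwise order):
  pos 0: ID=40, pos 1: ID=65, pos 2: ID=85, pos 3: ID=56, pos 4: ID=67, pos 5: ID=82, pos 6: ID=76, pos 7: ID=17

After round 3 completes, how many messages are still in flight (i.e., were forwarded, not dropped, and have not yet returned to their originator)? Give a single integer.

Answer: 3

Derivation:
Round 1: pos1(id65) recv 40: drop; pos2(id85) recv 65: drop; pos3(id56) recv 85: fwd; pos4(id67) recv 56: drop; pos5(id82) recv 67: drop; pos6(id76) recv 82: fwd; pos7(id17) recv 76: fwd; pos0(id40) recv 17: drop
Round 2: pos4(id67) recv 85: fwd; pos7(id17) recv 82: fwd; pos0(id40) recv 76: fwd
Round 3: pos5(id82) recv 85: fwd; pos0(id40) recv 82: fwd; pos1(id65) recv 76: fwd
After round 3: 3 messages still in flight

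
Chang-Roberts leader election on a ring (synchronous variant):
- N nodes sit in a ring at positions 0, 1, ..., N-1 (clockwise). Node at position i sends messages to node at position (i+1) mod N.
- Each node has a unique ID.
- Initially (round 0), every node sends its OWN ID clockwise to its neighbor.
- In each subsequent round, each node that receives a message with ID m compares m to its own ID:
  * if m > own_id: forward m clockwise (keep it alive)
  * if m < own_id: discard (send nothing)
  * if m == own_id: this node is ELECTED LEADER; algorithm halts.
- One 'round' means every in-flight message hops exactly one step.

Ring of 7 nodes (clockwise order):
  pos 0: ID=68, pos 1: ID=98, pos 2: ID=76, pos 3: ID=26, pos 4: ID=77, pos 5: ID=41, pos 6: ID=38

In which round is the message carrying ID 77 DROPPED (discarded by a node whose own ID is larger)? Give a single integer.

Round 1: pos1(id98) recv 68: drop; pos2(id76) recv 98: fwd; pos3(id26) recv 76: fwd; pos4(id77) recv 26: drop; pos5(id41) recv 77: fwd; pos6(id38) recv 41: fwd; pos0(id68) recv 38: drop
Round 2: pos3(id26) recv 98: fwd; pos4(id77) recv 76: drop; pos6(id38) recv 77: fwd; pos0(id68) recv 41: drop
Round 3: pos4(id77) recv 98: fwd; pos0(id68) recv 77: fwd
Round 4: pos5(id41) recv 98: fwd; pos1(id98) recv 77: drop
Round 5: pos6(id38) recv 98: fwd
Round 6: pos0(id68) recv 98: fwd
Round 7: pos1(id98) recv 98: ELECTED
Message ID 77 originates at pos 4; dropped at pos 1 in round 4

Answer: 4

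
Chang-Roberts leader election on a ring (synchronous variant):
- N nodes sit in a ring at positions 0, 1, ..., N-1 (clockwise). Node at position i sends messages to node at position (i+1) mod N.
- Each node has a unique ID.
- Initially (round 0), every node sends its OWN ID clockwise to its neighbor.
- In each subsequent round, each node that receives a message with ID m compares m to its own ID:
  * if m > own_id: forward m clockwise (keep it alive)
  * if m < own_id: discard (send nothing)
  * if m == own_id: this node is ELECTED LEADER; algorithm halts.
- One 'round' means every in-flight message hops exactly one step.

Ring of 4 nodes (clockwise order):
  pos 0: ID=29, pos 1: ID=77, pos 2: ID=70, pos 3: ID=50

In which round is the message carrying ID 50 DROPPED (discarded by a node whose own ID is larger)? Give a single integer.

Round 1: pos1(id77) recv 29: drop; pos2(id70) recv 77: fwd; pos3(id50) recv 70: fwd; pos0(id29) recv 50: fwd
Round 2: pos3(id50) recv 77: fwd; pos0(id29) recv 70: fwd; pos1(id77) recv 50: drop
Round 3: pos0(id29) recv 77: fwd; pos1(id77) recv 70: drop
Round 4: pos1(id77) recv 77: ELECTED
Message ID 50 originates at pos 3; dropped at pos 1 in round 2

Answer: 2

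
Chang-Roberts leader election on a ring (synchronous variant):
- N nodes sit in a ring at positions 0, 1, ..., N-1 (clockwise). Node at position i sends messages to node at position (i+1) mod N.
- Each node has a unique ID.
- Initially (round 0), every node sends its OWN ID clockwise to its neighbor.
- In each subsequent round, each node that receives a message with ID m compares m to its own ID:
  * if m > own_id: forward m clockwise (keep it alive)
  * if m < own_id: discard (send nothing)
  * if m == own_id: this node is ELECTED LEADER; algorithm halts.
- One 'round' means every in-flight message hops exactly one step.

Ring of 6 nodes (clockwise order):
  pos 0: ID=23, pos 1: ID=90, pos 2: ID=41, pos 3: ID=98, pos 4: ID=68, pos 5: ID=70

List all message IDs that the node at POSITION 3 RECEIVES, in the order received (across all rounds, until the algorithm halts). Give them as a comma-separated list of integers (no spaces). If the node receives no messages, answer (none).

Answer: 41,90,98

Derivation:
Round 1: pos1(id90) recv 23: drop; pos2(id41) recv 90: fwd; pos3(id98) recv 41: drop; pos4(id68) recv 98: fwd; pos5(id70) recv 68: drop; pos0(id23) recv 70: fwd
Round 2: pos3(id98) recv 90: drop; pos5(id70) recv 98: fwd; pos1(id90) recv 70: drop
Round 3: pos0(id23) recv 98: fwd
Round 4: pos1(id90) recv 98: fwd
Round 5: pos2(id41) recv 98: fwd
Round 6: pos3(id98) recv 98: ELECTED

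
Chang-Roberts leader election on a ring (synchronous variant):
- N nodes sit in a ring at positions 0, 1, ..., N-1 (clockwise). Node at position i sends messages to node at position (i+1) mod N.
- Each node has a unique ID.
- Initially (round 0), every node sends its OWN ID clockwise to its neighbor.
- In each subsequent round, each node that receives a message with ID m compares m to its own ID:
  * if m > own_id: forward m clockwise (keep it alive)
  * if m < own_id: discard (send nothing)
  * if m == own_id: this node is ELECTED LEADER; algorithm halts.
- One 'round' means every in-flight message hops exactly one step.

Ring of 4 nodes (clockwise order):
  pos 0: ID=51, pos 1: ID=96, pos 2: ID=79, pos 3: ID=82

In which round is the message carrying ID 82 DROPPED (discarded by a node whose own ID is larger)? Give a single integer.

Answer: 2

Derivation:
Round 1: pos1(id96) recv 51: drop; pos2(id79) recv 96: fwd; pos3(id82) recv 79: drop; pos0(id51) recv 82: fwd
Round 2: pos3(id82) recv 96: fwd; pos1(id96) recv 82: drop
Round 3: pos0(id51) recv 96: fwd
Round 4: pos1(id96) recv 96: ELECTED
Message ID 82 originates at pos 3; dropped at pos 1 in round 2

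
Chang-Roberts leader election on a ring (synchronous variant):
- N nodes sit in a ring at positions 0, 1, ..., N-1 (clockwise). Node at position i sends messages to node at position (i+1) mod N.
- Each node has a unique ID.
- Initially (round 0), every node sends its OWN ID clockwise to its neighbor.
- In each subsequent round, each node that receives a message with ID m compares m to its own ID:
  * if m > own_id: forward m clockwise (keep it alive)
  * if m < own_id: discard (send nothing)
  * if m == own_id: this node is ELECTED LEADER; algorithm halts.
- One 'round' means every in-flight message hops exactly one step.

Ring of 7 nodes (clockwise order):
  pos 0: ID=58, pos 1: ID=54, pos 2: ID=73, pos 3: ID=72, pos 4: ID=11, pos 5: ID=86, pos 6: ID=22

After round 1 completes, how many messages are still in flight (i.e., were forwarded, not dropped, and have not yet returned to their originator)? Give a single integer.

Round 1: pos1(id54) recv 58: fwd; pos2(id73) recv 54: drop; pos3(id72) recv 73: fwd; pos4(id11) recv 72: fwd; pos5(id86) recv 11: drop; pos6(id22) recv 86: fwd; pos0(id58) recv 22: drop
After round 1: 4 messages still in flight

Answer: 4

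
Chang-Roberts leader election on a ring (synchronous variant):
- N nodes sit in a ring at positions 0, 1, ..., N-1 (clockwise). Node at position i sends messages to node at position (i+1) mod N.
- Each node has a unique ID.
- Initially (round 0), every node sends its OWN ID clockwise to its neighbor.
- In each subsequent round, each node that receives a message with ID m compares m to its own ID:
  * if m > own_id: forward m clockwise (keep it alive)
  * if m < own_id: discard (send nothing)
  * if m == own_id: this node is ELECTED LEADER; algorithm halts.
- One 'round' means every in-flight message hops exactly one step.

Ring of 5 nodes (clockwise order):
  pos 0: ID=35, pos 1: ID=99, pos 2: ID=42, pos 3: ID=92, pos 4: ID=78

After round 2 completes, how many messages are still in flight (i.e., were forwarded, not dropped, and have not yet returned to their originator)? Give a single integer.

Round 1: pos1(id99) recv 35: drop; pos2(id42) recv 99: fwd; pos3(id92) recv 42: drop; pos4(id78) recv 92: fwd; pos0(id35) recv 78: fwd
Round 2: pos3(id92) recv 99: fwd; pos0(id35) recv 92: fwd; pos1(id99) recv 78: drop
After round 2: 2 messages still in flight

Answer: 2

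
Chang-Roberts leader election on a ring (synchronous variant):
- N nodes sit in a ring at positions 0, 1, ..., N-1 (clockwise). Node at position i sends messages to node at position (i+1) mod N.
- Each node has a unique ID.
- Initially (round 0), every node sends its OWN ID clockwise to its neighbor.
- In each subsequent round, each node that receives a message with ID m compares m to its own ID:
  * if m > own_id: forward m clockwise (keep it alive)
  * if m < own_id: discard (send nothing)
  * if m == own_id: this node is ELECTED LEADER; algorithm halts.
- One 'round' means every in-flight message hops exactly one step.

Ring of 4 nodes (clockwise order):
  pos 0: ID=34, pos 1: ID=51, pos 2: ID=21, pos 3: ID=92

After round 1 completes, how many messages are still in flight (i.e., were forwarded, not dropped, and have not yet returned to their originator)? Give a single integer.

Answer: 2

Derivation:
Round 1: pos1(id51) recv 34: drop; pos2(id21) recv 51: fwd; pos3(id92) recv 21: drop; pos0(id34) recv 92: fwd
After round 1: 2 messages still in flight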